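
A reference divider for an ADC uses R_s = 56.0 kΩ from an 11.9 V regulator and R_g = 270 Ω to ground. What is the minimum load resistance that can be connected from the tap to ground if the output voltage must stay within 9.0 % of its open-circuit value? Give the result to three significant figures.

Output resistance R_th = R_s‖R_g = (56000 × 270)/56270 = 268.7 Ω.
The fractional drop is R_th/(R_th + R_L); requiring this ≤ 0.0900 gives R_L ≥ R_th(1/0.0900 − 1) = 268.7 × 10.11 = 2.72 kΩ.

R_L(min) ≈ 2.72 kΩ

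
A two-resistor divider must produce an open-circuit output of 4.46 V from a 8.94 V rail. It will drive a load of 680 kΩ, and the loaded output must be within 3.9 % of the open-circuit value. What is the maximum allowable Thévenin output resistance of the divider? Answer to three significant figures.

Loading drop = R_th/(R_th + R_L) ≤ 0.0390, so R_th ≤ R_L · ε/(1−ε) = 680 kΩ × 0.0390/0.9610 = 27.6 kΩ.
(Any R1, R2 with R2/(R1+R2) = 0.499 and R1‖R2 ≤ 27.6 kΩ will meet the spec.)

R_th ≤ 27.6 kΩ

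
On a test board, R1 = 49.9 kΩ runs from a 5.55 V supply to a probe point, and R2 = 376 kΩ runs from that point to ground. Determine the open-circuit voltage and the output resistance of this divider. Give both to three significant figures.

V_th is the open-circuit tap voltage: 5.55 × 376/(49.9 + 376) = 4.90 V.
With the supply zeroed, R1 and R2 appear in parallel from the tap: R_th = R1‖R2 = (49.9 × 376)/425.9 = 44.1 kΩ.

V_th = 4.90 V, R_th = 44.1 kΩ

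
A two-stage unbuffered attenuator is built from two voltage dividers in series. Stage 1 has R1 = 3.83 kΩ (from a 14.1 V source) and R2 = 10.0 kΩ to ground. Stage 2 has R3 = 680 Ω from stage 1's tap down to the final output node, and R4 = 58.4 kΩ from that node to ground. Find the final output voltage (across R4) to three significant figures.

Stage 2 presents R3+R4 = 59080 Ω as a load on stage 1's tap.
Stage 1's lower leg becomes R2‖(R3+R4) = 8552 Ω, so V_mid = 14.1 × 8552/12380 = 9.739 V.
Stage 2 is itself unloaded: V_out = V_mid × R4/(R3+R4) = 9.739 × 58400/59080 = 9.63 V.

V_out ≈ 9.63 V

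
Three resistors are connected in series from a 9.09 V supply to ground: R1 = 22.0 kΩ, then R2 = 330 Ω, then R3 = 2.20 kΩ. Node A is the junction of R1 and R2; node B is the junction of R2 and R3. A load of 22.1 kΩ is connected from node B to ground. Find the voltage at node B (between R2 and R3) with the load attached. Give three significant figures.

V ≈ 0.748 V

At node B, R3 is in parallel with the load: R3‖R_L = 2001 Ω.
Below node A the resistance is R2 + (R3‖R_L) = 2331 Ω, so V_A = 9.09 × 2331/24330 = 0.8708 V.
Then V_B = V_A × (R3‖R_L)/(R2 + R3‖R_L) = 0.8708 × 2001/2331 = 0.748 V.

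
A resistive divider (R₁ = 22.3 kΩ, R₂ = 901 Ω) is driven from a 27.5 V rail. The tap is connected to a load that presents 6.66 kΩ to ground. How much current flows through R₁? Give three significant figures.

I ≈ 1.19 mA

R₂‖R_L = 793.6 Ω, so the source sees R₁ + R₂‖R_L = 23090 Ω.
I = 27.5 V / 23090 Ω = 1.19 mA.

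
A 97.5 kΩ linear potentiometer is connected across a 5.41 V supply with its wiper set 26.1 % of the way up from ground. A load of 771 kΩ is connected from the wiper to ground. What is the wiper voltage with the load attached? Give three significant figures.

V ≈ 1.38 V

The wiper splits the pot into (1−α)R = 72.05 kΩ above and αR = 25.45 kΩ below.
Lower section ‖ load = 24.63 kΩ.
V_wiper = 5.41 × 24.63/(72.05 + 24.63) = 1.38 V.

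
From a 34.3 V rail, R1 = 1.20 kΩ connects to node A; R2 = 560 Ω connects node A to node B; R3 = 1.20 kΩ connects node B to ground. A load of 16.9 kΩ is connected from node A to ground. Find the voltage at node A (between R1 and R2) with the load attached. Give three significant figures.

V ≈ 19.6 V

Below node A the series string R2+R3 = 1760 Ω sits in parallel with the 16900 Ω load: 1594 Ω.
V_A = 34.3 × 1594/(1200 + 1594) = 19.6 V.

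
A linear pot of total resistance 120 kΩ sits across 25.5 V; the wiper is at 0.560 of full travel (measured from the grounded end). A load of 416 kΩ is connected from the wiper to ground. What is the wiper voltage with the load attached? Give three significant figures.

The wiper splits the pot into (1−α)R = 52.80 kΩ above and αR = 67.20 kΩ below.
Lower section ‖ load = 57.85 kΩ.
V_wiper = 25.5 × 57.85/(52.80 + 57.85) = 13.3 V.

V ≈ 13.3 V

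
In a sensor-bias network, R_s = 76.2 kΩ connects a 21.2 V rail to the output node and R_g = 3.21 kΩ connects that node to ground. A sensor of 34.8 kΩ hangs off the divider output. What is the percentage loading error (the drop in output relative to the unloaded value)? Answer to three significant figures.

8.13 %

The divider's output (Thévenin) resistance is R_s‖R_g = 3.080 kΩ.
Fractional drop under load = R_th/(R_th + R_L) = 3.080 / (3.080 + 34.8) = 0.08132.
So the output falls by 8.13 %.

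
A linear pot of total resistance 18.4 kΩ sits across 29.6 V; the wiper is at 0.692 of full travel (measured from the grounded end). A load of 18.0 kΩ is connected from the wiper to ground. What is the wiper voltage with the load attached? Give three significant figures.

V ≈ 16.8 V

The wiper splits the pot into (1−α)R = 5.667 kΩ above and αR = 12.73 kΩ below.
Lower section ‖ load = 7.458 kΩ.
V_wiper = 29.6 × 7.458/(5.667 + 7.458) = 16.8 V.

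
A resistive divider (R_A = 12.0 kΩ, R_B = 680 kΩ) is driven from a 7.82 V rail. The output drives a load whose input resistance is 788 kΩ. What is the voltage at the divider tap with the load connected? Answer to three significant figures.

V_out ≈ 7.57 V

The load sits in parallel with R_B: R_B‖R_L = (680 × 788) / (680 + 788) = 365.0 kΩ.
V_out = 7.82 × 365.0 / (12.0 + 365.0) = 7.82 × 365.0/377.0 = 7.57 V.
(Unloaded it would have been 7.68 V.)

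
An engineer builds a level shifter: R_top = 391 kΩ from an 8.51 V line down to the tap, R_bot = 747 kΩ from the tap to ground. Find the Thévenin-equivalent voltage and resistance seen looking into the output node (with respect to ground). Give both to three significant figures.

V_th = 5.59 V, R_th = 257 kΩ

V_th is the open-circuit tap voltage: 8.51 × 747/(391 + 747) = 5.59 V.
With the supply zeroed, R_top and R_bot appear in parallel from the tap: R_th = R_top‖R_bot = (391 × 747)/1138 = 257 kΩ.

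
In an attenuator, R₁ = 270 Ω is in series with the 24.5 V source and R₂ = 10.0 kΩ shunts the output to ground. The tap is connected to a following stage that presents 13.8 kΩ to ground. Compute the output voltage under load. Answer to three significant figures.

V_out ≈ 23.4 V

The load sits in parallel with R₂: R₂‖R_L = (10000 × 13800) / (10000 + 13800) = 5798 Ω.
V_out = 24.5 × 5798 / (270 + 5798) = 24.5 × 5798/6068 = 23.4 V.
(Unloaded it would have been 23.9 V.)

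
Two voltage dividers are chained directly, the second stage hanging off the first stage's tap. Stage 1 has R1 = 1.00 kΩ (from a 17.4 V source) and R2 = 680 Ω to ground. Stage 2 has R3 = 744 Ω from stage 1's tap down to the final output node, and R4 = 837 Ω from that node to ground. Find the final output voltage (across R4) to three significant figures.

V_out ≈ 2.97 V

Stage 2 presents R3+R4 = 1581 Ω as a load on stage 1's tap.
Stage 1's lower leg becomes R2‖(R3+R4) = 475.5 Ω, so V_mid = 17.4 × 475.5/1475 = 5.607 V.
Stage 2 is itself unloaded: V_out = V_mid × R4/(R3+R4) = 5.607 × 837/1581 = 2.97 V.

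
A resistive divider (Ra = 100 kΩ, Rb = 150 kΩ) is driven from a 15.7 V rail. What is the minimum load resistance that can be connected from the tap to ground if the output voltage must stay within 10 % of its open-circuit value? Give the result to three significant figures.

Output resistance R_th = Ra‖Rb = (100 × 150)/250.0 = 60.00 kΩ.
The fractional drop is R_th/(R_th + R_L); requiring this ≤ 0.100 gives R_L ≥ R_th(1/0.100 − 1) = 60.00 × 9.000 = 540 kΩ.

R_L(min) ≈ 540 kΩ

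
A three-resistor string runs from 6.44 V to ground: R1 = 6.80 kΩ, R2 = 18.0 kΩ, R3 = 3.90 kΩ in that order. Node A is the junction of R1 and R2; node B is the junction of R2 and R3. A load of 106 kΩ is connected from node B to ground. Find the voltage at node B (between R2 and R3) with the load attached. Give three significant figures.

At node B, R3 is in parallel with the load: R3‖R_L = 3.762 kΩ.
Below node A the resistance is R2 + (R3‖R_L) = 21.76 kΩ, so V_A = 6.44 × 21.76/28.56 = 4.907 V.
Then V_B = V_A × (R3‖R_L)/(R2 + R3‖R_L) = 4.907 × 3.762/21.76 = 0.848 V.

V ≈ 0.848 V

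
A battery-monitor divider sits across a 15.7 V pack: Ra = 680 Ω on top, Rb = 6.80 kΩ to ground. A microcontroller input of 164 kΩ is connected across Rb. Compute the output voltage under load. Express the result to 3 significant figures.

V_out ≈ 14.2 V

The load sits in parallel with Rb: Rb‖R_L = (6800 × 164000) / (6800 + 164000) = 6529 Ω.
V_out = 15.7 × 6529 / (680 + 6529) = 15.7 × 6529/7209 = 14.2 V.
(Unloaded it would have been 14.3 V.)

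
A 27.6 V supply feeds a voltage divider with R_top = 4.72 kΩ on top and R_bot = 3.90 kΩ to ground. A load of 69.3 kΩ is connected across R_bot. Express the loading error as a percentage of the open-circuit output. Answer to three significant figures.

The divider's output (Thévenin) resistance is R_top‖R_bot = 2.135 kΩ.
Fractional drop under load = R_th/(R_th + R_L) = 2.135 / (2.135 + 69.3) = 0.02989.
So the output falls by 2.99 %.

2.99 %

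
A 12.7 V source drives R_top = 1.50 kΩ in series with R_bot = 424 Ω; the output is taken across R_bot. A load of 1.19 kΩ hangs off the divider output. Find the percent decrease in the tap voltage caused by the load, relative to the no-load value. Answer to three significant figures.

21.7 %

Unloaded V = 12.7 × 424/1924 = 2.799 V.
Loaded: R_bot‖R_L = 312.6 Ω, giving V = 12.7 × 312.6/1813 = 2.190 V.
Drop = (2.799 − 2.190) / 2.799 = 21.7 %.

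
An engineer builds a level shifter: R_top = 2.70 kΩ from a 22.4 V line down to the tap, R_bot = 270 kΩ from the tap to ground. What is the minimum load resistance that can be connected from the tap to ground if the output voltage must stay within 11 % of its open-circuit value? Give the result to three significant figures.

R_L(min) ≈ 21.6 kΩ

Output resistance R_th = R_top‖R_bot = (2.70 × 270)/272.7 = 2.673 kΩ.
The fractional drop is R_th/(R_th + R_L); requiring this ≤ 0.110 gives R_L ≥ R_th(1/0.110 − 1) = 2.673 × 8.091 = 21.6 kΩ.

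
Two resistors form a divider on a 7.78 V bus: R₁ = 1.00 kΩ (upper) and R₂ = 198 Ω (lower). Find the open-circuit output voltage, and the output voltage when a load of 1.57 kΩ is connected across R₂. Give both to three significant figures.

Unloaded: 1.29 V; loaded: 1.16 V

Open-circuit: V = 7.78 × 198/(1000 + 198) = 1.29 V.
With the load, R₂ becomes R₂‖R_L = 175.8 Ω, so V = 7.78 × 175.8/1176 = 1.16 V.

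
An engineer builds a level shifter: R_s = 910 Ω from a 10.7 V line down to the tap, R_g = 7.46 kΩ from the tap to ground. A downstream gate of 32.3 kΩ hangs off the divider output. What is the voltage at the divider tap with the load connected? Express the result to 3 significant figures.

The load sits in parallel with R_g: R_g‖R_L = (7460 × 32300) / (7460 + 32300) = 6060 Ω.
V_out = 10.7 × 6060 / (910 + 6060) = 10.7 × 6060/6970 = 9.30 V.
(Unloaded it would have been 9.54 V.)

V_out ≈ 9.30 V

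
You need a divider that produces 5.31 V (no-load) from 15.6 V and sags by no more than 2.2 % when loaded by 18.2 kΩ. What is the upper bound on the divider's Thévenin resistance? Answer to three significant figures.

Loading drop = R_th/(R_th + R_L) ≤ 0.0220, so R_th ≤ R_L · ε/(1−ε) = 18.2 kΩ × 0.0220/0.9780 = 409 Ω.

R_th ≤ 409 Ω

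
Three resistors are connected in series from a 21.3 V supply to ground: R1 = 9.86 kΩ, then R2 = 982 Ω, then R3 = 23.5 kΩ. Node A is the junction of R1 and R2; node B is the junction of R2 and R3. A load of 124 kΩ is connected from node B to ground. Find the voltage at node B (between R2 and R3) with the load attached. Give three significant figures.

At node B, R3 is in parallel with the load: R3‖R_L = 19760 Ω.
Below node A the resistance is R2 + (R3‖R_L) = 20740 Ω, so V_A = 21.3 × 20740/30600 = 14.44 V.
Then V_B = V_A × (R3‖R_L)/(R2 + R3‖R_L) = 14.44 × 19760/20740 = 13.8 V.

V ≈ 13.8 V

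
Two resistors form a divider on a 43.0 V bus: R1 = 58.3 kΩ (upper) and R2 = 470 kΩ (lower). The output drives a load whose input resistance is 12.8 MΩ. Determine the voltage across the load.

The load sits in parallel with R2: R2‖R_L = (470 × 12800) / (470 + 12800) = 453.4 kΩ.
V_out = 43.0 × 453.4 / (58.3 + 453.4) = 43.0 × 453.4/511.7 = 38.1 V.

V_out ≈ 38.1 V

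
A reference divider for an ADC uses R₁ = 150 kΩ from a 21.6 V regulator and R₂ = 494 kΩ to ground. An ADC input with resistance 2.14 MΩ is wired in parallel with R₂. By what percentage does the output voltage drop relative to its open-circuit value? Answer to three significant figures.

5.10 %

The divider's output (Thévenin) resistance is R₁‖R₂ = 115.1 kΩ.
Fractional drop under load = R_th/(R_th + R_L) = 115.1 / (115.1 + 2140) = 0.05102.
So the output falls by 5.10 %.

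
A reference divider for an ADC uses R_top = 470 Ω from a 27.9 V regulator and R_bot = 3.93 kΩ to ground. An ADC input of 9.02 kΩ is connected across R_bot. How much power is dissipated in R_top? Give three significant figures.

Total resistance from the source is R_top + (R_bot‖R_L) = 3207 Ω, so I = 27.9/3207 Ω = 8.699 mA.
P = I²·R_top = (8.699 mA)² × 470 Ω = 35.6 mW.

P ≈ 35.6 mW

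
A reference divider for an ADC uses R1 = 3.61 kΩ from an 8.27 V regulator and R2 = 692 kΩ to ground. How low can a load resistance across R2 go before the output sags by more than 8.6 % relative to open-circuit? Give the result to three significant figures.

Output resistance R_th = R1‖R2 = (3.61 × 692)/695.6 = 3.591 kΩ.
The fractional drop is R_th/(R_th + R_L); requiring this ≤ 0.0860 gives R_L ≥ R_th(1/0.0860 − 1) = 3.591 × 10.63 = 38.2 kΩ.

R_L(min) ≈ 38.2 kΩ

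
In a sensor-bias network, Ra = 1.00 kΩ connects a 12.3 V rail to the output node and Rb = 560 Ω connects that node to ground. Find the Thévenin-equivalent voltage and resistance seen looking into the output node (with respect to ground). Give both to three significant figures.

V_th = 4.42 V, R_th = 359 Ω

V_th is the open-circuit tap voltage: 12.3 × 560/(1000 + 560) = 4.42 V.
With the supply zeroed, Ra and Rb appear in parallel from the tap: R_th = Ra‖Rb = (1000 × 560)/1560 = 359 Ω.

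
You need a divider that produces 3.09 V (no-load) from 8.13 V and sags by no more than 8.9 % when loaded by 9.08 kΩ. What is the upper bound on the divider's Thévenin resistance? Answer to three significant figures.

R_th ≤ 887 Ω

Loading drop = R_th/(R_th + R_L) ≤ 0.0890, so R_th ≤ R_L · ε/(1−ε) = 9.08 kΩ × 0.0890/0.9110 = 887 Ω.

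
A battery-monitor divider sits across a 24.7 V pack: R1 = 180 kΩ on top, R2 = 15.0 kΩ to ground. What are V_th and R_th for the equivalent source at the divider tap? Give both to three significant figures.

V_th is the open-circuit tap voltage: 24.7 × 15.0/(180 + 15.0) = 1.90 V.
With the supply zeroed, R1 and R2 appear in parallel from the tap: R_th = R1‖R2 = (180 × 15.0)/195.0 = 13.8 kΩ.

V_th = 1.90 V, R_th = 13.8 kΩ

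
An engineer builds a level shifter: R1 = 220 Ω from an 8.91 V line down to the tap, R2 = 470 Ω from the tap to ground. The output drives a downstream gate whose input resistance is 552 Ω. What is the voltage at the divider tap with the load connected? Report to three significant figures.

The load sits in parallel with R2: R2‖R_L = (470 × 552) / (470 + 552) = 253.9 Ω.
V_out = 8.91 × 253.9 / (220 + 253.9) = 8.91 × 253.9/473.9 = 4.77 V.

V_out ≈ 4.77 V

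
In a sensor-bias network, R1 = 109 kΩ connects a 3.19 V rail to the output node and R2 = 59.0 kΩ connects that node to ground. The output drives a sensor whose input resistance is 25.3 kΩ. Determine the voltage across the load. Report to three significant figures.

V_out ≈ 0.446 V

The load sits in parallel with R2: R2‖R_L = (59.0 × 25.3) / (59.0 + 25.3) = 17.71 kΩ.
V_out = 3.19 × 17.71 / (109 + 17.71) = 3.19 × 17.71/126.7 = 0.446 V.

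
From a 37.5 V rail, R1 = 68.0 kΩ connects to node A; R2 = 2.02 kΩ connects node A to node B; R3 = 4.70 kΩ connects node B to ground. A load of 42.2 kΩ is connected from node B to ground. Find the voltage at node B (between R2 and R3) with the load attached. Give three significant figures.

At node B, R3 is in parallel with the load: R3‖R_L = 4.229 kΩ.
Below node A the resistance is R2 + (R3‖R_L) = 6.249 kΩ, so V_A = 37.5 × 6.249/74.25 = 3.156 V.
Then V_B = V_A × (R3‖R_L)/(R2 + R3‖R_L) = 3.156 × 4.229/6.249 = 2.14 V.

V ≈ 2.14 V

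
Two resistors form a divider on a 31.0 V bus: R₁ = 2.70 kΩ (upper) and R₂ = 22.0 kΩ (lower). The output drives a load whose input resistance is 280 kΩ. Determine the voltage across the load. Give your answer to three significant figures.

V_out ≈ 27.4 V

The load sits in parallel with R₂: R₂‖R_L = (22.0 × 280) / (22.0 + 280) = 20.40 kΩ.
V_out = 31.0 × 20.40 / (2.70 + 20.40) = 31.0 × 20.40/23.10 = 27.4 V.
(Unloaded it would have been 27.6 V.)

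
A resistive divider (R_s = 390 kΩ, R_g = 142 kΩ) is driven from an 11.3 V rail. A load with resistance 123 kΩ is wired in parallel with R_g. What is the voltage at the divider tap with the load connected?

V_out ≈ 1.63 V

The load sits in parallel with R_g: R_g‖R_L = (142 × 123) / (142 + 123) = 65.91 kΩ.
V_out = 11.3 × 65.91 / (390 + 65.91) = 11.3 × 65.91/455.9 = 1.63 V.
(Unloaded it would have been 3.02 V.)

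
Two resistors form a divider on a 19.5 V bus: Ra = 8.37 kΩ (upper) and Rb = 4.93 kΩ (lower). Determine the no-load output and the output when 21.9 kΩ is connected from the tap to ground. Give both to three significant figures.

Open-circuit: V = 19.5 × 4.93/(8.37 + 4.93) = 7.23 V.
With the load, Rb becomes Rb‖R_L = 4.024 kΩ, so V = 19.5 × 4.024/12.39 = 6.33 V.

Unloaded: 7.23 V; loaded: 6.33 V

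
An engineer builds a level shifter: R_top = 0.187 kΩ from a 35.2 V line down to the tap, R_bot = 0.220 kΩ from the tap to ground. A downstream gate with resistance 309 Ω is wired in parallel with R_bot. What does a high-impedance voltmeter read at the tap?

The load sits in parallel with R_bot: R_bot‖R_L = (220 × 309) / (220 + 309) = 128.5 Ω.
V_out = 35.2 × 128.5 / (187 + 128.5) = 35.2 × 128.5/315.5 = 14.3 V.

V_out ≈ 14.3 V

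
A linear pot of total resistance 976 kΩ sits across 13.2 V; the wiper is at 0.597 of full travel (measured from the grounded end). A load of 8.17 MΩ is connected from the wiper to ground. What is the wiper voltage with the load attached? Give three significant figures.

The wiper splits the pot into (1−α)R = 393.3 kΩ above and αR = 582.7 kΩ below.
Lower section ‖ load = 543.9 kΩ.
V_wiper = 13.2 × 543.9/(393.3 + 543.9) = 7.66 V.

V ≈ 7.66 V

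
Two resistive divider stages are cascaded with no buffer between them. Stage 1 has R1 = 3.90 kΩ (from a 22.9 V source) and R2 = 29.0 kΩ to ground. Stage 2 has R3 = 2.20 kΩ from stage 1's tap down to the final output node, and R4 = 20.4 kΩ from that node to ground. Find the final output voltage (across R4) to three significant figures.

V_out ≈ 15.8 V

Stage 2 presents R3+R4 = 22.60 kΩ as a load on stage 1's tap.
Stage 1's lower leg becomes R2‖(R3+R4) = 12.70 kΩ, so V_mid = 22.9 × 12.70/16.60 = 17.52 V.
Stage 2 is itself unloaded: V_out = V_mid × R4/(R3+R4) = 17.52 × 20.4/22.60 = 15.8 V.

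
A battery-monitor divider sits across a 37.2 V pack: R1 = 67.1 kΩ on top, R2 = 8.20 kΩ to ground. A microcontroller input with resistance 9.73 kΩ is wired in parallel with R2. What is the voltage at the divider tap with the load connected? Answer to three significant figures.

V_out ≈ 2.31 V

The load sits in parallel with R2: R2‖R_L = (8.20 × 9.73) / (8.20 + 9.73) = 4.450 kΩ.
V_out = 37.2 × 4.450 / (67.1 + 4.450) = 37.2 × 4.450/71.55 = 2.31 V.
(Unloaded it would have been 4.05 V.)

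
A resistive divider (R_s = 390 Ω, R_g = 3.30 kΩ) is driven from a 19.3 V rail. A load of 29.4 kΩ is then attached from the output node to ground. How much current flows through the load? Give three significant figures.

I_L ≈ 0.580 mA

R_g‖R_L = 2967 Ω; V_out = 19.3 × 2967/3357 = 17.06 V.
I_L = V_out / R_L = 17.06 / 29.4 kΩ = 0.580 mA.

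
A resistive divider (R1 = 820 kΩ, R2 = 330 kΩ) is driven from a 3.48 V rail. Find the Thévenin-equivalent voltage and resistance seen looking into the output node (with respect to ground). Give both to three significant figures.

V_th = 0.999 V, R_th = 235 kΩ

V_th is the open-circuit tap voltage: 3.48 × 330/(820 + 330) = 0.999 V.
With the supply zeroed, R1 and R2 appear in parallel from the tap: R_th = R1‖R2 = (820 × 330)/1150 = 235 kΩ.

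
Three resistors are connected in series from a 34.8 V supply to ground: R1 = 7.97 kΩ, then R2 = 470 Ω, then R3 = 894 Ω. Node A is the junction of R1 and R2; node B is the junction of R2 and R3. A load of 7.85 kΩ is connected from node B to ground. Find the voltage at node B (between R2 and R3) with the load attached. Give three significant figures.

V ≈ 3.02 V

At node B, R3 is in parallel with the load: R3‖R_L = 802.6 Ω.
Below node A the resistance is R2 + (R3‖R_L) = 1273 Ω, so V_A = 34.8 × 1273/9243 = 4.792 V.
Then V_B = V_A × (R3‖R_L)/(R2 + R3‖R_L) = 4.792 × 802.6/1273 = 3.02 V.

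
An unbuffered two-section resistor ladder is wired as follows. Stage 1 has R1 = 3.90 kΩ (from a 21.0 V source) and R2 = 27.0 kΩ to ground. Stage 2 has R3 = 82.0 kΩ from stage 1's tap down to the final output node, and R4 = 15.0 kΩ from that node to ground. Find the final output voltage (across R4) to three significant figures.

V_out ≈ 2.74 V

Stage 2 presents R3+R4 = 97.00 kΩ as a load on stage 1's tap.
Stage 1's lower leg becomes R2‖(R3+R4) = 21.12 kΩ, so V_mid = 21.0 × 21.12/25.02 = 17.73 V.
Stage 2 is itself unloaded: V_out = V_mid × R4/(R3+R4) = 17.73 × 15.0/97.00 = 2.74 V.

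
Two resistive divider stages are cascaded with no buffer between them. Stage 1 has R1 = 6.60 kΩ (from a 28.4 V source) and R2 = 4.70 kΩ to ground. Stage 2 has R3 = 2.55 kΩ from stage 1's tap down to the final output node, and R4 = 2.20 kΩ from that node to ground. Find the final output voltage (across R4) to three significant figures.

V_out ≈ 3.47 V

Stage 2 presents R3+R4 = 4.750 kΩ as a load on stage 1's tap.
Stage 1's lower leg becomes R2‖(R3+R4) = 2.362 kΩ, so V_mid = 28.4 × 2.362/8.962 = 7.486 V.
Stage 2 is itself unloaded: V_out = V_mid × R4/(R3+R4) = 7.486 × 2.20/4.750 = 3.47 V.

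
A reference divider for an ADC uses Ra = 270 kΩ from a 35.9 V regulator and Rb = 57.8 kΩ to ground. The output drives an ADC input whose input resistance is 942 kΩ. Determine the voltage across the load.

The load sits in parallel with Rb: Rb‖R_L = (57.8 × 942) / (57.8 + 942) = 54.46 kΩ.
V_out = 35.9 × 54.46 / (270 + 54.46) = 35.9 × 54.46/324.5 = 6.03 V.

V_out ≈ 6.03 V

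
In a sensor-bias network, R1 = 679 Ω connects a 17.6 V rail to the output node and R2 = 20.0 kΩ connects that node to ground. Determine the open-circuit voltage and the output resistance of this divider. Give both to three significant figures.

V_th = 17.0 V, R_th = 657 Ω

V_th is the open-circuit tap voltage: 17.6 × 20000/(679 + 20000) = 17.0 V.
With the supply zeroed, R1 and R2 appear in parallel from the tap: R_th = R1‖R2 = (679 × 20000)/20680 = 657 Ω.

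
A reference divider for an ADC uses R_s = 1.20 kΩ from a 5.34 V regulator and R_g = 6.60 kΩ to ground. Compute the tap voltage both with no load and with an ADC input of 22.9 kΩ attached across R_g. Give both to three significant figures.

Unloaded: 4.52 V; loaded: 4.33 V

Open-circuit: V = 5.34 × 6.60/(1.20 + 6.60) = 4.52 V.
With the load, R_g becomes R_g‖R_L = 5.123 kΩ, so V = 5.34 × 5.123/6.323 = 4.33 V.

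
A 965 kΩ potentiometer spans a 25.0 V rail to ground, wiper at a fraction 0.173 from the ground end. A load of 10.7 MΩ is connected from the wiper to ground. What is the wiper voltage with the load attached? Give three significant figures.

The wiper splits the pot into (1−α)R = 798.1 kΩ above and αR = 166.9 kΩ below.
Lower section ‖ load = 164.4 kΩ.
V_wiper = 25.0 × 164.4/(798.1 + 164.4) = 4.27 V.

V ≈ 4.27 V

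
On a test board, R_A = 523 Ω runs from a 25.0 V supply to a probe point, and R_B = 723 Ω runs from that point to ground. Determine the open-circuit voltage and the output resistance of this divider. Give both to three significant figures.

V_th is the open-circuit tap voltage: 25.0 × 723/(523 + 723) = 14.5 V.
With the supply zeroed, R_A and R_B appear in parallel from the tap: R_th = R_A‖R_B = (523 × 723)/1246 = 303 Ω.

V_th = 14.5 V, R_th = 303 Ω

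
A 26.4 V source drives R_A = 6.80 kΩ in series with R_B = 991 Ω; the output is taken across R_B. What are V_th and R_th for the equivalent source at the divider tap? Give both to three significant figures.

V_th is the open-circuit tap voltage: 26.4 × 991/(6800 + 991) = 3.36 V.
With the supply zeroed, R_A and R_B appear in parallel from the tap: R_th = R_A‖R_B = (6800 × 991)/7791 = 865 Ω.

V_th = 3.36 V, R_th = 865 Ω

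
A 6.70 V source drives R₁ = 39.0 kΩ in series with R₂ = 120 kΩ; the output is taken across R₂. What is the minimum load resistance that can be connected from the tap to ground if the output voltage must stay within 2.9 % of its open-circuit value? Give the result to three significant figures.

R_L(min) ≈ 986 kΩ

Output resistance R_th = R₁‖R₂ = (39.0 × 120)/159.0 = 29.43 kΩ.
The fractional drop is R_th/(R_th + R_L); requiring this ≤ 0.0290 gives R_L ≥ R_th(1/0.0290 − 1) = 29.43 × 33.48 = 986 kΩ.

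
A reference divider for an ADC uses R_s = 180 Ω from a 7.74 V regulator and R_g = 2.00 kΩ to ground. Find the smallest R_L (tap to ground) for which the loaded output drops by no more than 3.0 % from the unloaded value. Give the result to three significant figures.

Output resistance R_th = R_s‖R_g = (180 × 2000)/2180 = 165.1 Ω.
The fractional drop is R_th/(R_th + R_L); requiring this ≤ 0.0300 gives R_L ≥ R_th(1/0.0300 − 1) = 165.1 × 32.33 = 5.34 kΩ.

R_L(min) ≈ 5.34 kΩ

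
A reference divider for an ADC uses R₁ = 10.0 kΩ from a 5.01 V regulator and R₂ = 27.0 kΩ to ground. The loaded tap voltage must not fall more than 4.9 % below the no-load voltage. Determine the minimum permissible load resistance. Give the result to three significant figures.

Output resistance R_th = R₁‖R₂ = (10.0 × 27.0)/37.00 = 7.297 kΩ.
The fractional drop is R_th/(R_th + R_L); requiring this ≤ 0.0490 gives R_L ≥ R_th(1/0.0490 − 1) = 7.297 × 19.41 = 142 kΩ.

R_L(min) ≈ 142 kΩ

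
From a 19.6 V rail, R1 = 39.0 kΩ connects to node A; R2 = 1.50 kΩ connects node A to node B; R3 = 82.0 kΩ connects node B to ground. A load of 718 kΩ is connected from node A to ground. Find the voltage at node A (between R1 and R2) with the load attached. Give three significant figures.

V ≈ 12.9 V

Below node A the series string R2+R3 = 83.50 kΩ sits in parallel with the 718 kΩ load: 74.80 kΩ.
V_A = 19.6 × 74.80/(39.0 + 74.80) = 12.9 V.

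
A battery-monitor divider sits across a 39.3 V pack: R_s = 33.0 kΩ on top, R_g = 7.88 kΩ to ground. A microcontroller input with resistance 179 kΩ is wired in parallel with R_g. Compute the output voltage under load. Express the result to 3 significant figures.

V_out ≈ 7.32 V

The load sits in parallel with R_g: R_g‖R_L = (7.88 × 179) / (7.88 + 179) = 7.548 kΩ.
V_out = 39.3 × 7.548 / (33.0 + 7.548) = 39.3 × 7.548/40.55 = 7.32 V.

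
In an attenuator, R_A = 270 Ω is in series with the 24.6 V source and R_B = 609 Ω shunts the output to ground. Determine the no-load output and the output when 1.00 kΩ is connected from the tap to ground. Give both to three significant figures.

Open-circuit: V = 24.6 × 609/(270 + 609) = 17.0 V.
With the load, R_B becomes R_B‖R_L = 378.5 Ω, so V = 24.6 × 378.5/648.5 = 14.4 V.

Unloaded: 17.0 V; loaded: 14.4 V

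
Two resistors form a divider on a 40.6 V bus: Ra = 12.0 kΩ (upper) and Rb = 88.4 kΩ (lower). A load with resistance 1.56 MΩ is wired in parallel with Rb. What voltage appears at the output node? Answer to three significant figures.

V_out ≈ 35.5 V

The load sits in parallel with Rb: Rb‖R_L = (88.4 × 1560) / (88.4 + 1560) = 83.66 kΩ.
V_out = 40.6 × 83.66 / (12.0 + 83.66) = 40.6 × 83.66/95.66 = 35.5 V.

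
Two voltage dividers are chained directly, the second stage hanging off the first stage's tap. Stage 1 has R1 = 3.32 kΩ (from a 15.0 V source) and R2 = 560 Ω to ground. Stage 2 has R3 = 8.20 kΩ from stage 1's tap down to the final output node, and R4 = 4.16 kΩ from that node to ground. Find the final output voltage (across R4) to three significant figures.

V_out ≈ 0.701 V

Stage 2 presents R3+R4 = 12360 Ω as a load on stage 1's tap.
Stage 1's lower leg becomes R2‖(R3+R4) = 535.7 Ω, so V_mid = 15.0 × 535.7/3856 = 2.084 V.
Stage 2 is itself unloaded: V_out = V_mid × R4/(R3+R4) = 2.084 × 4160/12360 = 0.701 V.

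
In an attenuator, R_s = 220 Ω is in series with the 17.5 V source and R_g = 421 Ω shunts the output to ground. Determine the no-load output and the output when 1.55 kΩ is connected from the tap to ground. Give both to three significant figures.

Open-circuit: V = 17.5 × 421/(220 + 421) = 11.5 V.
With the load, R_g becomes R_g‖R_L = 331.1 Ω, so V = 17.5 × 331.1/551.1 = 10.5 V.

Unloaded: 11.5 V; loaded: 10.5 V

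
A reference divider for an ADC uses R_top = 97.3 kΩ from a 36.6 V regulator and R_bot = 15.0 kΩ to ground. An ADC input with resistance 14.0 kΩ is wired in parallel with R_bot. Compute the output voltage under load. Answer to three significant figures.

V_out ≈ 2.54 V

The load sits in parallel with R_bot: R_bot‖R_L = (15.0 × 14.0) / (15.0 + 14.0) = 7.241 kΩ.
V_out = 36.6 × 7.241 / (97.3 + 7.241) = 36.6 × 7.241/104.5 = 2.54 V.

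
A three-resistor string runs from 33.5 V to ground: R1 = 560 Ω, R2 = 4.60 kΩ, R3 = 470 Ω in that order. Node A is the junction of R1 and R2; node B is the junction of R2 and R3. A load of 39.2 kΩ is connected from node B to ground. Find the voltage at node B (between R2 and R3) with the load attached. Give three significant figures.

At node B, R3 is in parallel with the load: R3‖R_L = 464.4 Ω.
Below node A the resistance is R2 + (R3‖R_L) = 5064 Ω, so V_A = 33.5 × 5064/5624 = 30.16 V.
Then V_B = V_A × (R3‖R_L)/(R2 + R3‖R_L) = 30.16 × 464.4/5064 = 2.77 V.

V ≈ 2.77 V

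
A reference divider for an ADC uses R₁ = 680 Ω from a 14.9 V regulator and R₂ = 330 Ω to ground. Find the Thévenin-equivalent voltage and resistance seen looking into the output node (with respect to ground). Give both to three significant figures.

V_th = 4.87 V, R_th = 222 Ω

V_th is the open-circuit tap voltage: 14.9 × 330/(680 + 330) = 4.87 V.
With the supply zeroed, R₁ and R₂ appear in parallel from the tap: R_th = R₁‖R₂ = (680 × 330)/1010 = 222 Ω.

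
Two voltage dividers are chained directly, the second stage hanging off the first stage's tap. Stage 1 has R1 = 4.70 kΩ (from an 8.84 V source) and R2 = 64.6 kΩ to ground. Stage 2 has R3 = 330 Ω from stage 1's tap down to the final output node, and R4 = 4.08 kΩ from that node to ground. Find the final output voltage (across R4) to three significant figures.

Stage 2 presents R3+R4 = 4410 Ω as a load on stage 1's tap.
Stage 1's lower leg becomes R2‖(R3+R4) = 4128 Ω, so V_mid = 8.84 × 4128/8828 = 4.134 V.
Stage 2 is itself unloaded: V_out = V_mid × R4/(R3+R4) = 4.134 × 4080/4410 = 3.82 V.

V_out ≈ 3.82 V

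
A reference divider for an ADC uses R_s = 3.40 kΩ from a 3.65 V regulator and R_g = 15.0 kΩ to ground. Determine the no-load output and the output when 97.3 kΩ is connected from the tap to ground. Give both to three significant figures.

Unloaded: 2.98 V; loaded: 2.89 V

Open-circuit: V = 3.65 × 15.0/(3.40 + 15.0) = 2.98 V.
With the load, R_g becomes R_g‖R_L = 13.00 kΩ, so V = 3.65 × 13.00/16.40 = 2.89 V.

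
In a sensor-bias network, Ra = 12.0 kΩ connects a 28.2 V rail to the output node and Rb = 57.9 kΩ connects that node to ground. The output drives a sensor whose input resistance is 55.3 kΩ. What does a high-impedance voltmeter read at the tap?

V_out ≈ 19.8 V

The load sits in parallel with Rb: Rb‖R_L = (57.9 × 55.3) / (57.9 + 55.3) = 28.29 kΩ.
V_out = 28.2 × 28.29 / (12.0 + 28.29) = 28.2 × 28.29/40.29 = 19.8 V.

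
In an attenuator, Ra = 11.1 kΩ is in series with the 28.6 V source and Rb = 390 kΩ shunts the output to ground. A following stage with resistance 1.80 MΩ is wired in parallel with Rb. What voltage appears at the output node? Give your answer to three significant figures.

The load sits in parallel with Rb: Rb‖R_L = (390 × 1800) / (390 + 1800) = 320.5 kΩ.
V_out = 28.6 × 320.5 / (11.1 + 320.5) = 28.6 × 320.5/331.6 = 27.6 V.
(Unloaded it would have been 27.8 V.)

V_out ≈ 27.6 V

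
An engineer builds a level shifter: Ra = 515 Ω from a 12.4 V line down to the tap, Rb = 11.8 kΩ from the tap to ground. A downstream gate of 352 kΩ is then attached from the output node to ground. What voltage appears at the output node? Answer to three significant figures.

The load sits in parallel with Rb: Rb‖R_L = (11800 × 352000) / (11800 + 352000) = 11420 Ω.
V_out = 12.4 × 11420 / (515 + 11420) = 12.4 × 11420/11930 = 11.9 V.

V_out ≈ 11.9 V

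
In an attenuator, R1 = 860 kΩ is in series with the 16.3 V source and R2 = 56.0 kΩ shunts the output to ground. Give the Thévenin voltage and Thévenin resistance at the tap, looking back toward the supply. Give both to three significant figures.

V_th is the open-circuit tap voltage: 16.3 × 56.0/(860 + 56.0) = 0.997 V.
With the supply zeroed, R1 and R2 appear in parallel from the tap: R_th = R1‖R2 = (860 × 56.0)/916.0 = 52.6 kΩ.

V_th = 0.997 V, R_th = 52.6 kΩ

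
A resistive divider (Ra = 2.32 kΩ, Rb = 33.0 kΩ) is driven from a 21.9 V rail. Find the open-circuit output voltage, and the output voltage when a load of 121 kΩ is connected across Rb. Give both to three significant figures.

Open-circuit: V = 21.9 × 33.0/(2.32 + 33.0) = 20.5 V.
With the load, Rb becomes Rb‖R_L = 25.93 kΩ, so V = 21.9 × 25.93/28.25 = 20.1 V.

Unloaded: 20.5 V; loaded: 20.1 V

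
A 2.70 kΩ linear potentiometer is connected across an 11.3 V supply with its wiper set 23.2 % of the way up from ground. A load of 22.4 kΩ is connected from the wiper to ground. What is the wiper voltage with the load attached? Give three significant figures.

V ≈ 2.57 V

The wiper splits the pot into (1−α)R = 2074 Ω above and αR = 626.4 Ω below.
Lower section ‖ load = 609.4 Ω.
V_wiper = 11.3 × 609.4/(2074 + 609.4) = 2.57 V.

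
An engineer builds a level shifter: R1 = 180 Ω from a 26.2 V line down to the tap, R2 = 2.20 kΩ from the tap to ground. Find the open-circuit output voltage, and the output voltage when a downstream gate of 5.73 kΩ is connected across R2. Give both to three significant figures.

Unloaded: 24.2 V; loaded: 23.5 V

Open-circuit: V = 26.2 × 2200/(180 + 2200) = 24.2 V.
With the load, R2 becomes R2‖R_L = 1590 Ω, so V = 26.2 × 1590/1770 = 23.5 V.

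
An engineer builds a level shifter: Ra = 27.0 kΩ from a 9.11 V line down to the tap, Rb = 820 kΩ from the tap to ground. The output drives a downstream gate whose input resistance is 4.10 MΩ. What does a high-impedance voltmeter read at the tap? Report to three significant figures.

V_out ≈ 8.76 V

The load sits in parallel with Rb: Rb‖R_L = (820 × 4100) / (820 + 4100) = 683.3 kΩ.
V_out = 9.11 × 683.3 / (27.0 + 683.3) = 9.11 × 683.3/710.3 = 8.76 V.
(Unloaded it would have been 8.82 V.)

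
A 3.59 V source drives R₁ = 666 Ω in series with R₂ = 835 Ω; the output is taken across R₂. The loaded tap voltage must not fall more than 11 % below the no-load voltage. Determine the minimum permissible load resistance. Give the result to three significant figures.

Output resistance R_th = R₁‖R₂ = (666 × 835)/1501 = 370.5 Ω.
The fractional drop is R_th/(R_th + R_L); requiring this ≤ 0.110 gives R_L ≥ R_th(1/0.110 − 1) = 370.5 × 8.091 = 3.00 kΩ.

R_L(min) ≈ 3.00 kΩ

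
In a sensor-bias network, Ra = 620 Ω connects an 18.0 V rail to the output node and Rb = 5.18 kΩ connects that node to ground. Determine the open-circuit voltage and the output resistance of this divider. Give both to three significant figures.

V_th = 16.1 V, R_th = 554 Ω

V_th is the open-circuit tap voltage: 18.0 × 5180/(620 + 5180) = 16.1 V.
With the supply zeroed, Ra and Rb appear in parallel from the tap: R_th = Ra‖Rb = (620 × 5180)/5800 = 554 Ω.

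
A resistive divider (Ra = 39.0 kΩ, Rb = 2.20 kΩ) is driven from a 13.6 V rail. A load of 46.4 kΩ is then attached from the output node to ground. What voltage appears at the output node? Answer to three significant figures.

The load sits in parallel with Rb: Rb‖R_L = (2.20 × 46.4) / (2.20 + 46.4) = 2.100 kΩ.
V_out = 13.6 × 2.100 / (39.0 + 2.100) = 13.6 × 2.100/41.10 = 0.695 V.
(Unloaded it would have been 0.726 V.)

V_out ≈ 0.695 V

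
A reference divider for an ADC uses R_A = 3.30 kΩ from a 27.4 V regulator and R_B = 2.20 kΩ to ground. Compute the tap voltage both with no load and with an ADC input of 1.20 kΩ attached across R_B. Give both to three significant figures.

Open-circuit: V = 27.4 × 2.20/(3.30 + 2.20) = 11.0 V.
With the load, R_B becomes R_B‖R_L = 0.7765 kΩ, so V = 27.4 × 0.7765/4.076 = 5.22 V.

Unloaded: 11.0 V; loaded: 5.22 V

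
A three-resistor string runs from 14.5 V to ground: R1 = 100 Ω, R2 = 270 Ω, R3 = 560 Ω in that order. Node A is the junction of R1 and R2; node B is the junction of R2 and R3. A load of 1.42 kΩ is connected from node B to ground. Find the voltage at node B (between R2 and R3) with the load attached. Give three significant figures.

At node B, R3 is in parallel with the load: R3‖R_L = 401.6 Ω.
Below node A the resistance is R2 + (R3‖R_L) = 671.6 Ω, so V_A = 14.5 × 671.6/771.6 = 12.62 V.
Then V_B = V_A × (R3‖R_L)/(R2 + R3‖R_L) = 12.62 × 401.6/671.6 = 7.55 V.

V ≈ 7.55 V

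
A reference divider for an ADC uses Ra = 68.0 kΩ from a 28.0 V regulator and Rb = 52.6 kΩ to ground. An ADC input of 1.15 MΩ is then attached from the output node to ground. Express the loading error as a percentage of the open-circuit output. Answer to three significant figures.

2.51 %

The divider's output (Thévenin) resistance is Ra‖Rb = 29.66 kΩ.
Fractional drop under load = R_th/(R_th + R_L) = 29.66 / (29.66 + 1150) = 0.02514.
So the output falls by 2.51 %.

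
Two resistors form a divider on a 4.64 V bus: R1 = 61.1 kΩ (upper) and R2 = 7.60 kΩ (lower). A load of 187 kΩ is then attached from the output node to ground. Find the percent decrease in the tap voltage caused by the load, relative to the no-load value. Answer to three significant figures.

3.49 %

The divider's output (Thévenin) resistance is R1‖R2 = 6.759 kΩ.
Fractional drop under load = R_th/(R_th + R_L) = 6.759 / (6.759 + 187) = 0.03488.
So the output falls by 3.49 %.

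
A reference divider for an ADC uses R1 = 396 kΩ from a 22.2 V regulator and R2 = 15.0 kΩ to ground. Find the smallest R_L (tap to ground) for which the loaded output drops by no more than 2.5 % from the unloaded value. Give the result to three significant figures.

Output resistance R_th = R1‖R2 = (396 × 15.0)/411.0 = 14.45 kΩ.
The fractional drop is R_th/(R_th + R_L); requiring this ≤ 0.0250 gives R_L ≥ R_th(1/0.0250 − 1) = 14.45 × 39.00 = 564 kΩ.

R_L(min) ≈ 564 kΩ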